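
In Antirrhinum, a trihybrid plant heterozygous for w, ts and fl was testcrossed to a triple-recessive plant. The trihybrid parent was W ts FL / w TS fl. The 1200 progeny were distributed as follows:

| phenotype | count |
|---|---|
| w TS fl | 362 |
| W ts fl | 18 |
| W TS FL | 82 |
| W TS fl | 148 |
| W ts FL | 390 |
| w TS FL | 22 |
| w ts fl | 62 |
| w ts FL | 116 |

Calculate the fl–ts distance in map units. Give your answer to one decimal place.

15.3 map units

The two rarest classes, W ts fl and w TS FL, are the double crossovers. Comparing them with the parentals, only the fl allele has switched, so fl is the middle locus and the order is ts – fl – w.
Crossovers in the ts–fl interval produce the single-crossover classes W TS FL and w ts fl (82 + 62 = 144) plus the double crossovers (40).
RF(ts–fl) = (144 + 40) / 1200 = 184/1200 = 0.1533 → 15.3 map units.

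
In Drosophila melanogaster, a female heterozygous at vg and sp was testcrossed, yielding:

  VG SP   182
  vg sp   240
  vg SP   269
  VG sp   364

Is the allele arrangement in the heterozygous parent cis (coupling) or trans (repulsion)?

trans

The two most frequent classes are VG sp (364) and vg SP (269); these are the parental (non-recombinant) types.
So the F1 carried VG sp on one chromosome and vg SP on the other — the recessive alleles are on opposite chromosomes (trans / repulsion).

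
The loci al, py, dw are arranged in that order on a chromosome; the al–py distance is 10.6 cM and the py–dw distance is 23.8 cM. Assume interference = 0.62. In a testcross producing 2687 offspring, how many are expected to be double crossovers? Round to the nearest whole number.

Map distances give recombination frequencies of 0.106 and 0.238 for the two intervals.
With interference 0.62 (so coincidence = 0.38), expected double-crossover frequency = 0.106 × 0.238 × 0.38 = 0.00959.
Expected number = 0.00959 × 2687 = 25.76 ≈ 26.

26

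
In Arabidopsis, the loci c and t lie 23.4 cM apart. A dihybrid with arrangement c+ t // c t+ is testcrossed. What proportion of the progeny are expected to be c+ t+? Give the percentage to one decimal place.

A map distance of 23.4 cM corresponds to a recombination frequency of 0.234.
The F1 is c+ t / c t+, so c+ t+ is a recombinant gamete class with expected frequency r/2 = 0.234/2 = 0.1170.
That is 0.1170 = 11.7% of the progeny.

11.7%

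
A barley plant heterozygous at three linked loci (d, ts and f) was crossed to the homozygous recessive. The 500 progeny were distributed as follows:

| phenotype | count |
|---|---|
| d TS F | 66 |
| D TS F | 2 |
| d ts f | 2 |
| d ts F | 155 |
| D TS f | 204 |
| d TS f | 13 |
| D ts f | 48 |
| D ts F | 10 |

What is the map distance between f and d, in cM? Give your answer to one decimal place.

5.4 cM

The two most frequent reciprocal classes, d ts F and D TS f, are the parental types, so the F1 was d ts F / D TS f.
The two rarest classes, d ts f and D TS F, are the double crossovers. Comparing them with the parentals, only the f allele has switched, so f is the middle locus and the order is d – f – ts.
Crossovers in the d–f interval produce the single-crossover classes D ts F and d TS f (10 + 13 = 23) plus the double crossovers (4).
RF(d–f) = (23 + 4) / 500 = 27/500 = 0.0540 → 5.4 cM.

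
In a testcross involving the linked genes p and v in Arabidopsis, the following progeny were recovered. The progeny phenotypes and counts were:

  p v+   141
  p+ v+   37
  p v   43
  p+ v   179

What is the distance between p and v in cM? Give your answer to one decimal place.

The two most frequent classes, p+ v (179) and p v+ (141), are the parental types, so the F1 was p+ v / p v+.
The recombinant classes are p+ v+ and p v: 37 + 43 = 80.
Recombination frequency = 80/400 = 0.2000 ≈ 20.0%, i.e. 20.0 cM.

20.0 cM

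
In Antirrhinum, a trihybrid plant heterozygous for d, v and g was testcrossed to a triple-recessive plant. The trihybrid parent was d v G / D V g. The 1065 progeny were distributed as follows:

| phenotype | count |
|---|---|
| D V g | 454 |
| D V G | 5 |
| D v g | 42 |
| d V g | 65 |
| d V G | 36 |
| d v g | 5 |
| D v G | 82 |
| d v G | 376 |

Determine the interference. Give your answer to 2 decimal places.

The two rarest classes, d v g and D V G, are the double crossovers. Comparing them with the parentals, only the g allele has switched, so g is the middle locus and the order is d – g – v.
d–g: (147 + 10)/1065 = 0.1474; g–v: (78 + 10)/1065 = 0.0826.
Expected DCO frequency = 0.1474 × 0.0826 ≈ 0.01218; observed = 10/1065 ≈ 0.00939.
Coefficient of coincidence = 0.00939/0.01218 ≈ 0.77; interference = 1 − 0.77 = 0.23.

0.23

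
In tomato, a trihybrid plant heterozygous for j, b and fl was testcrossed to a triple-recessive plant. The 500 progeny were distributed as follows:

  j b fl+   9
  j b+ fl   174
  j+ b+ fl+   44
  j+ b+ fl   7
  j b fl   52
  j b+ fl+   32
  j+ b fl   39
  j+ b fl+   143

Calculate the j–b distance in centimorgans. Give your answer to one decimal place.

22.4 centimorgans

The two most frequent reciprocal classes, j+ b fl+ and j b+ fl, are the parental types, so the F1 was j+ b fl+ / j b+ fl.
The two rarest classes, j b fl+ and j+ b+ fl, are the double crossovers. Comparing them with the parentals, only the j allele has switched, so j is the middle locus and the order is b – j – fl.
Crossovers in the b–j interval produce the single-crossover classes j+ b+ fl+ and j b fl (44 + 52 = 96) plus the double crossovers (16).
RF(b–j) = (96 + 16) / 500 = 112/500 = 0.2240 → 22.4 centimorgans.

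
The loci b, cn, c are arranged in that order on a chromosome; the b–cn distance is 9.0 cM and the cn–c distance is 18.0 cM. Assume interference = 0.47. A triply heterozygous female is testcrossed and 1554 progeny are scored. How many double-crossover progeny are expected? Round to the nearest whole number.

13

Map distances give recombination frequencies of 0.090 and 0.180 for the two intervals.
With interference 0.47 (so coincidence = 0.53), expected double-crossover frequency = 0.090 × 0.180 × 0.53 = 0.00859.
Expected number = 0.00859 × 1554 = 13.34 ≈ 13.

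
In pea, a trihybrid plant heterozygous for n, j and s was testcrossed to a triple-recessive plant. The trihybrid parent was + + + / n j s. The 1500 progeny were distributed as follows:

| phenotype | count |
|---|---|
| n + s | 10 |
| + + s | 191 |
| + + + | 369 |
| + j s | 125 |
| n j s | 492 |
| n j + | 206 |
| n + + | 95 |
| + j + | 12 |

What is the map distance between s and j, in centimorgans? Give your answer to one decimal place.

The two rarest classes, + j + and n + s, are the double crossovers. Comparing them with the parentals, only the j allele has switched, so j is the middle locus and the order is n – j – s.
Crossovers in the j–s interval produce the single-crossover classes + + s and n j + (191 + 206 = 397) plus the double crossovers (22).
RF(j–s) = (397 + 22) / 1500 = 419/1500 = 0.2793 → 27.9 centimorgans.

27.9 centimorgans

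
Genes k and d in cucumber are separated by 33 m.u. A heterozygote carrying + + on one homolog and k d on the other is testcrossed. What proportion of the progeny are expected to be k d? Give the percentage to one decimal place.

A map distance of 33 m.u. corresponds to a recombination frequency of 0.330.
The F1 is + + / k d, so k d is a parental gamete class with expected frequency (1 − r)/2 = 0.670/2 = 0.3350.
That is 0.3350 = 33.5% of the progeny.

33.5%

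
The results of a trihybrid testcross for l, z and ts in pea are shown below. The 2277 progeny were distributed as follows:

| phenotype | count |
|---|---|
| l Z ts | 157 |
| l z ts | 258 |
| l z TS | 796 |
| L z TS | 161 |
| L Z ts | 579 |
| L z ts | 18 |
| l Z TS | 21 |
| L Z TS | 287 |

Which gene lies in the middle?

The two most frequent reciprocal classes, L Z ts and l z TS, are the parental types, so the F1 was L Z ts / l z TS.
The two rarest classes, L z ts and l Z TS, are the double crossovers. Comparing them with the parentals, only the z allele has switched, so z is the middle locus and the order is ts – z – l.

z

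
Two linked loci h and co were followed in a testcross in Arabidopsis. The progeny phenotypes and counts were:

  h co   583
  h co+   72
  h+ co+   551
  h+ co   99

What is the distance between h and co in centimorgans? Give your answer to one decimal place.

13.1 centimorgans

The two most frequent classes, h+ co+ (551) and h co (583), are the parental types, so the F1 was h+ co+ / h co.
The recombinant classes are h+ co and h co+: 99 + 72 = 171.
Recombination frequency = 171/1305 = 0.1310 ≈ 13.1%, i.e. 13.1 centimorgans.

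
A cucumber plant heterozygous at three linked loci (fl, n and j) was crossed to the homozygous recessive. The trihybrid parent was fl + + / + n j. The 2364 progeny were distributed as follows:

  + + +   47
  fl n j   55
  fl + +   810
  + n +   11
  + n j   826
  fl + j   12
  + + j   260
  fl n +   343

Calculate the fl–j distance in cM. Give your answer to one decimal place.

5.3 cM

The two rarest classes, fl + j and + n +, are the double crossovers. Comparing them with the parentals, only the j allele has switched, so j is the middle locus and the order is n – j – fl.
Crossovers in the j–fl interval produce the single-crossover classes + + + and fl n j (47 + 55 = 102) plus the double crossovers (23).
RF(j–fl) = (102 + 23) / 2364 = 125/2364 = 0.0529 → 5.3 cM.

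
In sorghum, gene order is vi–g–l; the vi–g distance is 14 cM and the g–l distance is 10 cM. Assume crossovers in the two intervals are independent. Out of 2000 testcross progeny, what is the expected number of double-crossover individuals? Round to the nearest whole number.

28

Map distances give recombination frequencies of 0.140 and 0.100 for the two intervals.
With no interference, expected double-crossover frequency = 0.140 × 0.100 = 0.01400.
Expected number = 0.01400 × 2000 = 28.00 ≈ 28.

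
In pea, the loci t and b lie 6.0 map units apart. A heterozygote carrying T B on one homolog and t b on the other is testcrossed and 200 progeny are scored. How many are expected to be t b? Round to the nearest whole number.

94

A map distance of 6.0 map units corresponds to a recombination frequency of 0.060.
The F1 is T B / t b, so t b is a parental gamete class with expected frequency (1 − r)/2 = 0.940/2 = 0.4700.
Expected number = 0.4700 × 200 = 94.00 ≈ 94.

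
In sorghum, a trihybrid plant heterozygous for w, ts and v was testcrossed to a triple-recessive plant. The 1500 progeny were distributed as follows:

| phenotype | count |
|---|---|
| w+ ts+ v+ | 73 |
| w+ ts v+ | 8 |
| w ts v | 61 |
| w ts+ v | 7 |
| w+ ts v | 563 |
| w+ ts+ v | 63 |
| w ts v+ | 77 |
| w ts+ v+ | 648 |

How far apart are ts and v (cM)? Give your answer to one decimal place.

10.3 cM

The two most frequent reciprocal classes, w ts+ v+ and w+ ts v, are the parental types, so the F1 was w ts+ v+ / w+ ts v.
The two rarest classes, w ts+ v and w+ ts v+, are the double crossovers. Comparing them with the parentals, only the v allele has switched, so v is the middle locus and the order is w – v – ts.
Crossovers in the v–ts interval produce the single-crossover classes w ts v+ and w+ ts+ v (77 + 63 = 140) plus the double crossovers (15).
RF(v–ts) = (140 + 15) / 1500 = 155/1500 = 0.1033 → 10.3 cM.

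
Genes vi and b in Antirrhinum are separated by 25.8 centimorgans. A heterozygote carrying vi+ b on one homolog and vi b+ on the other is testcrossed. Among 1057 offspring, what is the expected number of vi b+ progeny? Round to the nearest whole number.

392

A map distance of 25.8 centimorgans corresponds to a recombination frequency of 0.258.
The F1 is vi+ b / vi b+, so vi b+ is a parental gamete class with expected frequency (1 − r)/2 = 0.742/2 = 0.3710.
Expected number = 0.3710 × 1057 = 392.15 ≈ 392.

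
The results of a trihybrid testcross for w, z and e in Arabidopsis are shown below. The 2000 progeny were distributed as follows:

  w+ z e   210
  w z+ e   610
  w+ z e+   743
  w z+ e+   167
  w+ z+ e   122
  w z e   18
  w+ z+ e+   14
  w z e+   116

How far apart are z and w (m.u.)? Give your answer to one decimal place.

13.5 m.u.

The two most frequent reciprocal classes, w+ z e+ and w z+ e, are the parental types, so the F1 was w+ z e+ / w z+ e.
The two rarest classes, w+ z+ e+ and w z e, are the double crossovers. Comparing them with the parentals, only the z allele has switched, so z is the middle locus and the order is w – z – e.
Crossovers in the w–z interval produce the single-crossover classes w z e+ and w+ z+ e (116 + 122 = 238) plus the double crossovers (32).
RF(w–z) = (238 + 32) / 2000 = 270/2000 = 0.1350 → 13.5 m.u.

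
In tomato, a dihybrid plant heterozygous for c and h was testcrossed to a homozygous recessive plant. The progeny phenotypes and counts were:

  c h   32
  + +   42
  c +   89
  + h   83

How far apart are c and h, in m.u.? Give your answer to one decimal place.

30.1 m.u.

The two most frequent classes, + h (83) and c + (89), are the parental types, so the F1 was + h / c +.
The recombinant classes are + + and c h: 42 + 32 = 74.
Recombination frequency = 74/246 = 0.3008 ≈ 30.1%, i.e. 30.1 m.u.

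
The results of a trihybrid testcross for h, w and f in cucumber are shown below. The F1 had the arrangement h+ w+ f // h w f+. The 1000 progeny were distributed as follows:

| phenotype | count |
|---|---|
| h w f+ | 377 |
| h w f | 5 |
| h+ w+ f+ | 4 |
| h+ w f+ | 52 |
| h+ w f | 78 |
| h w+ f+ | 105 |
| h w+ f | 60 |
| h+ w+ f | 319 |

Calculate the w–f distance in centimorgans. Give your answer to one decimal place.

19.2 centimorgans

The two rarest classes, h+ w+ f+ and h w f, are the double crossovers. Comparing them with the parentals, only the f allele has switched, so f is the middle locus and the order is w – f – h.
Crossovers in the w–f interval produce the single-crossover classes h+ w f and h w+ f+ (78 + 105 = 183) plus the double crossovers (9).
RF(w–f) = (183 + 9) / 1000 = 192/1000 = 0.1920 → 19.2 centimorgans.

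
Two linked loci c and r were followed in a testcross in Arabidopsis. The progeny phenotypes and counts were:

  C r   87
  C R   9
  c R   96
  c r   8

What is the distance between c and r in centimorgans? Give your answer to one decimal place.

8.5 centimorgans

The two most frequent classes, C r (87) and c R (96), are the parental types, so the F1 was C r / c R.
The recombinant classes are C R and c r: 9 + 8 = 17.
Recombination frequency = 17/200 = 0.0850 ≈ 8.5%, i.e. 8.5 centimorgans.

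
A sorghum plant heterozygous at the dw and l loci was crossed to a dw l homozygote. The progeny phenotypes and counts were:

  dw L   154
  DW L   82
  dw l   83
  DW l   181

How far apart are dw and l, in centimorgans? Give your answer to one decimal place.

The two most frequent classes, DW l (181) and dw L (154), are the parental types, so the F1 was DW l / dw L.
The recombinant classes are DW L and dw l: 82 + 83 = 165.
Recombination frequency = 165/500 = 0.3300 ≈ 33.0%, i.e. 33.0 centimorgans.

33.0 centimorgans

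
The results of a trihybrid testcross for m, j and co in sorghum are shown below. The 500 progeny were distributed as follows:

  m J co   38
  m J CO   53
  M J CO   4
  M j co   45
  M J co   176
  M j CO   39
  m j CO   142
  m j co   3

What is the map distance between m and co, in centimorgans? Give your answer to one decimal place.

The two most frequent reciprocal classes, m j CO and M J co, are the parental types, so the F1 was m j CO / M J co.
The two rarest classes, m j co and M J CO, are the double crossovers. Comparing them with the parentals, only the co allele has switched, so co is the middle locus and the order is m – co – j.
Crossovers in the m–co interval produce the single-crossover classes M j CO and m J co (39 + 38 = 77) plus the double crossovers (7).
RF(m–co) = (77 + 7) / 500 = 84/500 = 0.1680 → 16.8 centimorgans.

16.8 centimorgans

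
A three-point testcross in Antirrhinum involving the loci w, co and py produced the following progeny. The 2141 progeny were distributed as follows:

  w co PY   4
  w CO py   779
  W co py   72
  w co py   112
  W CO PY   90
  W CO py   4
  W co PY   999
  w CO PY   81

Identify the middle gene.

The two most frequent reciprocal classes, W co PY and w CO py, are the parental types, so the F1 was W co PY / w CO py.
The two rarest classes, w co PY and W CO py, are the double crossovers. Comparing them with the parentals, only the w allele has switched, so w is the middle locus and the order is py – w – co.

w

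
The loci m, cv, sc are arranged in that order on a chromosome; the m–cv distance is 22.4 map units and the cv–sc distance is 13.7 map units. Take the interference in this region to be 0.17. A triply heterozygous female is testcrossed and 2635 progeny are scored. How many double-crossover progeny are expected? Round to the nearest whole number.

67

Map distances give recombination frequencies of 0.224 and 0.137 for the two intervals.
With interference 0.17 (so coincidence = 0.83), expected double-crossover frequency = 0.224 × 0.137 × 0.83 = 0.02547.
Expected number = 0.02547 × 2635 = 67.12 ≈ 67.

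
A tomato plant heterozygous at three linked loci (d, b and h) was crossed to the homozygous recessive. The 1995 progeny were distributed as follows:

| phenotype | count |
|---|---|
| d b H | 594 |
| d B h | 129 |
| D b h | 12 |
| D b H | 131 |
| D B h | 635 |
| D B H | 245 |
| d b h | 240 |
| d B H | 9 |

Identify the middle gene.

The two most frequent reciprocal classes, d b H and D B h, are the parental types, so the F1 was d b H / D B h.
The two rarest classes, d B H and D b h, are the double crossovers. Comparing them with the parentals, only the b allele has switched, so b is the middle locus and the order is h – b – d.

b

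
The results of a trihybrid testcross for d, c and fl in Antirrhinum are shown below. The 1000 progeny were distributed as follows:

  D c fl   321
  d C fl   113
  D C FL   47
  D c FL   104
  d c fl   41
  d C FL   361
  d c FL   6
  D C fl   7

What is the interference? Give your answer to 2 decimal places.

The two most frequent reciprocal classes, d C FL and D c fl, are the parental types, so the F1 was d C FL / D c fl.
The two rarest classes, d c FL and D C fl, are the double crossovers. Comparing them with the parentals, only the c allele has switched, so c is the middle locus and the order is d – c – fl.
d–c: (88 + 13)/1000 = 0.1010; c–fl: (217 + 13)/1000 = 0.2300.
Expected DCO frequency = 0.1010 × 0.2300 ≈ 0.02323; observed = 13/1000 ≈ 0.01300.
Coefficient of coincidence = 0.01300/0.02323 ≈ 0.56; interference = 1 − 0.56 = 0.44.

0.44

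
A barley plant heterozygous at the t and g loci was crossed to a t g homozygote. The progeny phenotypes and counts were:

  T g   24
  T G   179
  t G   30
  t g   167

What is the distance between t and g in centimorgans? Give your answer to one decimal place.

13.5 centimorgans

The two most frequent classes, T G (179) and t g (167), are the parental types, so the F1 was T G / t g.
The recombinant classes are T g and t G: 24 + 30 = 54.
Recombination frequency = 54/400 = 0.1350 ≈ 13.5%, i.e. 13.5 centimorgans.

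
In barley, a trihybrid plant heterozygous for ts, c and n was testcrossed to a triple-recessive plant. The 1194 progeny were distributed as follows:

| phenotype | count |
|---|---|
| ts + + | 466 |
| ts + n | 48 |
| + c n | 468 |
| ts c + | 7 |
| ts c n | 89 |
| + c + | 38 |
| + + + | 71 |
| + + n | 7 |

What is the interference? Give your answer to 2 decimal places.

The two most frequent reciprocal classes, ts + + and + c n, are the parental types, so the F1 was ts + + / + c n.
The two rarest classes, ts c + and + + n, are the double crossovers. Comparing them with the parentals, only the c allele has switched, so c is the middle locus and the order is n – c – ts.
n–c: (86 + 14)/1194 = 0.0838; c–ts: (160 + 14)/1194 = 0.1457.
Expected DCO frequency = 0.0838 × 0.1457 ≈ 0.01221; observed = 14/1194 ≈ 0.01173.
Coefficient of coincidence = 0.01173/0.01221 ≈ 0.96; interference = 1 − 0.96 = 0.04.

0.04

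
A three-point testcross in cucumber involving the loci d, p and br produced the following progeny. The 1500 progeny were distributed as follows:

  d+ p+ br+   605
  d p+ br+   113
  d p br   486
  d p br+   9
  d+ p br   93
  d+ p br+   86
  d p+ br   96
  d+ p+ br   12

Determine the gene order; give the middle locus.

The two most frequent reciprocal classes, d+ p+ br+ and d p br, are the parental types, so the F1 was d+ p+ br+ / d p br.
The two rarest classes, d+ p+ br and d p br+, are the double crossovers. Comparing them with the parentals, only the br allele has switched, so br is the middle locus and the order is p – br – d.

br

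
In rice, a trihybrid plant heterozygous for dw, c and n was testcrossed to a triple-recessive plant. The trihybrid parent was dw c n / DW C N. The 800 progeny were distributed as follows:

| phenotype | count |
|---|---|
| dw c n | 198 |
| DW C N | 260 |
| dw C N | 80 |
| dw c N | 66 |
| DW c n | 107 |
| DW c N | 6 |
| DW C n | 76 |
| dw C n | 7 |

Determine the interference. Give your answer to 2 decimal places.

The two rarest classes, dw C n and DW c N, are the double crossovers. Comparing them with the parentals, only the c allele has switched, so c is the middle locus and the order is n – c – dw.
n–c: (142 + 13)/800 = 0.1938; c–dw: (187 + 13)/800 = 0.2500.
Expected DCO frequency = 0.1938 × 0.2500 ≈ 0.04845; observed = 13/800 ≈ 0.01625.
Coefficient of coincidence = 0.01625/0.04845 ≈ 0.34; interference = 1 − 0.34 = 0.66.

0.66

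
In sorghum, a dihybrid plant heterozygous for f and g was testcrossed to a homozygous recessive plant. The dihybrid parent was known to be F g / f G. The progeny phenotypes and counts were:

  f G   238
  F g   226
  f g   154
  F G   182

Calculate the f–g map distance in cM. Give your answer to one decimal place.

The recombinant classes are F G and f g: 182 + 154 = 336.
Recombination frequency = 336/800 = 0.4200 ≈ 42.0%, i.e. 42.0 cM.

42.0 cM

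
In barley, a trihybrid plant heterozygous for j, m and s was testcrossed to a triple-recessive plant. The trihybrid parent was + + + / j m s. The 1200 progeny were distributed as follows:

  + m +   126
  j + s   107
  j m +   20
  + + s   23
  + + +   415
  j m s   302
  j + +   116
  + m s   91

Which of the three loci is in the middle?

The two rarest classes, + + s and j m +, are the double crossovers. Comparing them with the parentals, only the s allele has switched, so s is the middle locus and the order is m – s – j.

s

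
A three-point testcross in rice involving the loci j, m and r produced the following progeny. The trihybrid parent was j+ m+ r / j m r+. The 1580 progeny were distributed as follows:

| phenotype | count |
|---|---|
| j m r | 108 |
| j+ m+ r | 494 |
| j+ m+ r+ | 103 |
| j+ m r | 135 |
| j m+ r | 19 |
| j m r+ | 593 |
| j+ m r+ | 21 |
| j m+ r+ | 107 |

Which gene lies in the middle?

The two rarest classes, j m+ r and j+ m r+, are the double crossovers. Comparing them with the parentals, only the j allele has switched, so j is the middle locus and the order is m – j – r.

j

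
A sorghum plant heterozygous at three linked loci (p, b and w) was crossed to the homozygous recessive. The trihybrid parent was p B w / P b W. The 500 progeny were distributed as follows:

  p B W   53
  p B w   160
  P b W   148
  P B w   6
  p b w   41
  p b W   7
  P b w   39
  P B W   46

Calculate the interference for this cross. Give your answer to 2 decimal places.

The two rarest classes, P B w and p b W, are the double crossovers. Comparing them with the parentals, only the p allele has switched, so p is the middle locus and the order is b – p – w.
b–p: (87 + 13)/500 = 0.2000; p–w: (92 + 13)/500 = 0.2100.
Expected DCO frequency = 0.2000 × 0.2100 ≈ 0.04200; observed = 13/500 ≈ 0.02600.
Coefficient of coincidence = 0.02600/0.04200 ≈ 0.62; interference = 1 − 0.62 = 0.38.

0.38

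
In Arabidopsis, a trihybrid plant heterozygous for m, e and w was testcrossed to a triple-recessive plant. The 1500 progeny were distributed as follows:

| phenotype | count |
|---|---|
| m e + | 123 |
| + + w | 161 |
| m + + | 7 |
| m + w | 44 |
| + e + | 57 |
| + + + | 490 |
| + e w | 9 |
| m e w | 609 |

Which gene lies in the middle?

m

The two most frequent reciprocal classes, m e w and + + +, are the parental types, so the F1 was m e w / + + +.
The two rarest classes, + e w and m + +, are the double crossovers. Comparing them with the parentals, only the m allele has switched, so m is the middle locus and the order is w – m – e.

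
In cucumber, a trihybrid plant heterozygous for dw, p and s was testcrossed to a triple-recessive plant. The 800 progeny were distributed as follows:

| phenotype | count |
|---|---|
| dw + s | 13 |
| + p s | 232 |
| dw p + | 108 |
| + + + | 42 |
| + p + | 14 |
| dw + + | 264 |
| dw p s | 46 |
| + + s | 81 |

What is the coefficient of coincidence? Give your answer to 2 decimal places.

The two most frequent reciprocal classes, dw + + and + p s, are the parental types, so the F1 was dw + + / + p s.
The two rarest classes, dw + s and + p +, are the double crossovers. Comparing them with the parentals, only the s allele has switched, so s is the middle locus and the order is p – s – dw.
p–s: (189 + 27)/800 = 0.2700; s–dw: (88 + 27)/800 = 0.1437.
Expected DCO frequency = 0.2700 × 0.1437 ≈ 0.03880; observed = 27/800 ≈ 0.03375.
Coefficient of coincidence = 0.03375/0.03880 ≈ 0.87.

0.87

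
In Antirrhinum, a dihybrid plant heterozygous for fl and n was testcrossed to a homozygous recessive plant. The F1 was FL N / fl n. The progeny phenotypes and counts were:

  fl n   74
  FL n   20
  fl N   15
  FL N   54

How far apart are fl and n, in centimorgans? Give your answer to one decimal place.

21.5 centimorgans

The recombinant classes are FL n and fl N: 20 + 15 = 35.
Recombination frequency = 35/163 = 0.2147 ≈ 21.5%, i.e. 21.5 centimorgans.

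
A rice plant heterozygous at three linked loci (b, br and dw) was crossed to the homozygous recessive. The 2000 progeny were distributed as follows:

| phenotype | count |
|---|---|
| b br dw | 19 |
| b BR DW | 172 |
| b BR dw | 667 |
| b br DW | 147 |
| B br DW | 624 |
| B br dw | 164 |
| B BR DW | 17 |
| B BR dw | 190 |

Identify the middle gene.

br

The two most frequent reciprocal classes, B br DW and b BR dw, are the parental types, so the F1 was B br DW / b BR dw.
The two rarest classes, B BR DW and b br dw, are the double crossovers. Comparing them with the parentals, only the br allele has switched, so br is the middle locus and the order is dw – br – b.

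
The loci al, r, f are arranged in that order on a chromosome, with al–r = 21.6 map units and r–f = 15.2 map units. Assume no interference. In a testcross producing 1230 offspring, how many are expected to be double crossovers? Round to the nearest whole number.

Map distances give recombination frequencies of 0.216 and 0.152 for the two intervals.
With no interference, expected double-crossover frequency = 0.216 × 0.152 = 0.03283.
Expected number = 0.03283 × 1230 = 40.38 ≈ 40.

40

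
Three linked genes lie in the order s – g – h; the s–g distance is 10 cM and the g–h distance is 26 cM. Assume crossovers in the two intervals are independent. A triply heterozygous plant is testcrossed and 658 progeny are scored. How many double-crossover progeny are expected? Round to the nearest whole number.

Map distances give recombination frequencies of 0.100 and 0.260 for the two intervals.
With no interference, expected double-crossover frequency = 0.100 × 0.260 = 0.02600.
Expected number = 0.02600 × 658 = 17.11 ≈ 17.

17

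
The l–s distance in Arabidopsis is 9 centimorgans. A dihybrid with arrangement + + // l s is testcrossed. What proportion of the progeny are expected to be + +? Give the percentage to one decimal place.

45.5%

A map distance of 9 centimorgans corresponds to a recombination frequency of 0.090.
The F1 is + + / l s, so + + is a parental gamete class with expected frequency (1 − r)/2 = 0.910/2 = 0.4550.
That is 0.4550 = 45.5% of the progeny.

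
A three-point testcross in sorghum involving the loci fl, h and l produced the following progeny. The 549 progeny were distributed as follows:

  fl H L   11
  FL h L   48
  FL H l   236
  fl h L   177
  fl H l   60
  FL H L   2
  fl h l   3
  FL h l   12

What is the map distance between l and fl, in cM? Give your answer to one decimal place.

The two most frequent reciprocal classes, fl h L and FL H l, are the parental types, so the F1 was fl h L / FL H l.
The two rarest classes, fl h l and FL H L, are the double crossovers. Comparing them with the parentals, only the l allele has switched, so l is the middle locus and the order is fl – l – h.
Crossovers in the fl–l interval produce the single-crossover classes FL h L and fl H l (48 + 60 = 108) plus the double crossovers (5).
RF(fl–l) = (108 + 5) / 549 = 113/549 = 0.2058 → 20.6 cM.

20.6 cM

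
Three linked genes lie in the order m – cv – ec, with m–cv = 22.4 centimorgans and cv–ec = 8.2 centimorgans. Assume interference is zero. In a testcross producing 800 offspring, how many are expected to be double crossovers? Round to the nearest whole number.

15

Map distances give recombination frequencies of 0.224 and 0.082 for the two intervals.
With no interference, expected double-crossover frequency = 0.224 × 0.082 = 0.01837.
Expected number = 0.01837 × 800 = 14.69 ≈ 15.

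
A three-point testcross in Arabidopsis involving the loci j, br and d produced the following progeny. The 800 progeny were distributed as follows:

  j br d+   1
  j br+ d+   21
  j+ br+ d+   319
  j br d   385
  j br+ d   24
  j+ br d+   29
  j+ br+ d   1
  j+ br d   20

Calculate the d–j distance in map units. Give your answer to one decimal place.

The two most frequent reciprocal classes, j+ br+ d+ and j br d, are the parental types, so the F1 was j+ br+ d+ / j br d.
The two rarest classes, j+ br+ d and j br d+, are the double crossovers. Comparing them with the parentals, only the d allele has switched, so d is the middle locus and the order is j – d – br.
Crossovers in the j–d interval produce the single-crossover classes j br+ d+ and j+ br d (21 + 20 = 41) plus the double crossovers (2).
RF(j–d) = (41 + 2) / 800 = 43/800 = 0.0537 → 5.4 map units.

5.4 map units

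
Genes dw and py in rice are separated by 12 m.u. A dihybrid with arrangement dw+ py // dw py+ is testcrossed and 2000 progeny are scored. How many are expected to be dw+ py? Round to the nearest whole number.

880

A map distance of 12 m.u. corresponds to a recombination frequency of 0.120.
The F1 is dw+ py / dw py+, so dw+ py is a parental gamete class with expected frequency (1 − r)/2 = 0.880/2 = 0.4400.
Expected number = 0.4400 × 2000 = 880.00 ≈ 880.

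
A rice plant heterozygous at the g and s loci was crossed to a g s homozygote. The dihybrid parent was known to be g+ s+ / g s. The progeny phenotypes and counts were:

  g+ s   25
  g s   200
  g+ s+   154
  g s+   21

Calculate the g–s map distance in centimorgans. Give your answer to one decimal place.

11.5 centimorgans

The recombinant classes are g+ s and g s+: 25 + 21 = 46.
Recombination frequency = 46/400 = 0.1150 ≈ 11.5%, i.e. 11.5 centimorgans.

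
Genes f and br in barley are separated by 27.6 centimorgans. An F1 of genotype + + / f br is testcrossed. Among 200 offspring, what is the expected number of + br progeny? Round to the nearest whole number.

A map distance of 27.6 centimorgans corresponds to a recombination frequency of 0.276.
The F1 is + + / f br, so + br is a recombinant gamete class with expected frequency r/2 = 0.276/2 = 0.1380.
Expected number = 0.1380 × 200 = 27.60 ≈ 28.

28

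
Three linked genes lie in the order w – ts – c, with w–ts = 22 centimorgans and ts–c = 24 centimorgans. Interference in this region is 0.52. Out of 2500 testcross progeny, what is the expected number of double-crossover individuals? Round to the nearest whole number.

63

Map distances give recombination frequencies of 0.220 and 0.240 for the two intervals.
With interference 0.52 (so coincidence = 0.48), expected double-crossover frequency = 0.220 × 0.240 × 0.48 = 0.02534.
Expected number = 0.02534 × 2500 = 63.36 ≈ 63.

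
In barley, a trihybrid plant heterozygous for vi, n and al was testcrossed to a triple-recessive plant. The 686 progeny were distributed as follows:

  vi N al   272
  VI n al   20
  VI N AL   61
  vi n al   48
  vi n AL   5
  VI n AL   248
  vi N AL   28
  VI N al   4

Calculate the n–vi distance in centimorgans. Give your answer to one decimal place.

17.2 centimorgans

The two most frequent reciprocal classes, vi N al and VI n AL, are the parental types, so the F1 was vi N al / VI n AL.
The two rarest classes, VI N al and vi n AL, are the double crossovers. Comparing them with the parentals, only the vi allele has switched, so vi is the middle locus and the order is al – vi – n.
Crossovers in the vi–n interval produce the single-crossover classes vi n al and VI N AL (48 + 61 = 109) plus the double crossovers (9).
RF(vi–n) = (109 + 9) / 686 = 118/686 = 0.1720 → 17.2 centimorgans.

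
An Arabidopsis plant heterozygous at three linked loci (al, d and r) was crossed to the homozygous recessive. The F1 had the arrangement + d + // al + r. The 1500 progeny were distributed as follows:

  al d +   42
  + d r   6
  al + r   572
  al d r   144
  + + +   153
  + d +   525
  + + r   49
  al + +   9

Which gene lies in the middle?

r

The two rarest classes, + d r and al + +, are the double crossovers. Comparing them with the parentals, only the r allele has switched, so r is the middle locus and the order is d – r – al.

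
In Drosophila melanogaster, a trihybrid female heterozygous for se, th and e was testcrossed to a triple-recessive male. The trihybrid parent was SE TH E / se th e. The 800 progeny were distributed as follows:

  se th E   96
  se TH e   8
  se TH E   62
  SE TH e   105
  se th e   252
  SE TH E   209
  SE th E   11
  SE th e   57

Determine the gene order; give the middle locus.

th

The two rarest classes, SE th E and se TH e, are the double crossovers. Comparing them with the parentals, only the th allele has switched, so th is the middle locus and the order is e – th – se.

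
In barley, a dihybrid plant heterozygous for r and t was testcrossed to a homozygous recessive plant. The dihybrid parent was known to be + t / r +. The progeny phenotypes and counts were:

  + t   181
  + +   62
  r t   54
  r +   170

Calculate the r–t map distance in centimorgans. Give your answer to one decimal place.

The recombinant classes are + + and r t: 62 + 54 = 116.
Recombination frequency = 116/467 = 0.2484 ≈ 24.8%, i.e. 24.8 centimorgans.

24.8 centimorgans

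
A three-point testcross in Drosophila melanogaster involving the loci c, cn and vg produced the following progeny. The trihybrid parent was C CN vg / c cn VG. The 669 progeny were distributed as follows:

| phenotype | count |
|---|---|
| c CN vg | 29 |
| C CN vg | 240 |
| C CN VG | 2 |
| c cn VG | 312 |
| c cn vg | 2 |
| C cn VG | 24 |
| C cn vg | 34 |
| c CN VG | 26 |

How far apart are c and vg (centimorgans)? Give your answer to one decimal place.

8.5 centimorgans

The two rarest classes, C CN VG and c cn vg, are the double crossovers. Comparing them with the parentals, only the vg allele has switched, so vg is the middle locus and the order is c – vg – cn.
Crossovers in the c–vg interval produce the single-crossover classes c CN vg and C cn VG (29 + 24 = 53) plus the double crossovers (4).
RF(c–vg) = (53 + 4) / 669 = 57/669 = 0.0852 → 8.5 centimorgans.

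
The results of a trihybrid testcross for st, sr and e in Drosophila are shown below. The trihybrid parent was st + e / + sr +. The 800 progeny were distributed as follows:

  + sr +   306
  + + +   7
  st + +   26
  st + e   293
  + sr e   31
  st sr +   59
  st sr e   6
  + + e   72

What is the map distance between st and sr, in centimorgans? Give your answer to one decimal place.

The two rarest classes, st sr e and + + +, are the double crossovers. Comparing them with the parentals, only the sr allele has switched, so sr is the middle locus and the order is st – sr – e.
Crossovers in the st–sr interval produce the single-crossover classes + + e and st sr + (72 + 59 = 131) plus the double crossovers (13).
RF(st–sr) = (131 + 13) / 800 = 144/800 = 0.1800 → 18.0 centimorgans.

18.0 centimorgans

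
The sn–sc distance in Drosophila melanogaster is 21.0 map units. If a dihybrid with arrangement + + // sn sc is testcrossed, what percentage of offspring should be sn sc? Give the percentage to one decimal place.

A map distance of 21.0 map units corresponds to a recombination frequency of 0.210.
The F1 is + + / sn sc, so sn sc is a parental gamete class with expected frequency (1 − r)/2 = 0.790/2 = 0.3950.
That is 0.3950 = 39.5% of the progeny.

39.5%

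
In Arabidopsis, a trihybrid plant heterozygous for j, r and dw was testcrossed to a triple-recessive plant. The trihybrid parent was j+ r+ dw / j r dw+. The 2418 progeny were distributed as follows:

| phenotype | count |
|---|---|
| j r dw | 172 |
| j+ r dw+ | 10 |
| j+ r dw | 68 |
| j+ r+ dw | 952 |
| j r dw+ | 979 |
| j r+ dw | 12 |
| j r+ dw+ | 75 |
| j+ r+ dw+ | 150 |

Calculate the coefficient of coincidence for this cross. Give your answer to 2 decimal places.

0.94

The two rarest classes, j r+ dw and j+ r dw+, are the double crossovers. Comparing them with the parentals, only the j allele has switched, so j is the middle locus and the order is dw – j – r.
dw–j: (322 + 22)/2418 = 0.1423; j–r: (143 + 22)/2418 = 0.0682.
Expected DCO frequency = 0.1423 × 0.0682 ≈ 0.00970; observed = 22/2418 ≈ 0.00910.
Coefficient of coincidence = 0.00910/0.00970 ≈ 0.94.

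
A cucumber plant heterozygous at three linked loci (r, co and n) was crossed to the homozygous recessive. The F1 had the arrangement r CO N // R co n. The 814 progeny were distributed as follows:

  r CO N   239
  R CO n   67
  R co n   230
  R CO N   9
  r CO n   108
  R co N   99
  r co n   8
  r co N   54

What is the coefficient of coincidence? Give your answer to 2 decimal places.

The two rarest classes, R CO N and r co n, are the double crossovers. Comparing them with the parentals, only the r allele has switched, so r is the middle locus and the order is n – r – co.
n–r: (207 + 17)/814 = 0.2752; r–co: (121 + 17)/814 = 0.1695.
Expected DCO frequency = 0.2752 × 0.1695 ≈ 0.04665; observed = 17/814 ≈ 0.02088.
Coefficient of coincidence = 0.02088/0.04665 ≈ 0.45.

0.45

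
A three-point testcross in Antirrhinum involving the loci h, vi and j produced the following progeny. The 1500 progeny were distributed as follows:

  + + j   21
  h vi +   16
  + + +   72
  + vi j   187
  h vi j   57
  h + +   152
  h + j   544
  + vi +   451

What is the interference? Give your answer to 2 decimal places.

0.11

The two most frequent reciprocal classes, h + j and + vi +, are the parental types, so the F1 was h + j / + vi +.
The two rarest classes, + + j and h vi +, are the double crossovers. Comparing them with the parentals, only the h allele has switched, so h is the middle locus and the order is vi – h – j.
vi–h: (129 + 37)/1500 = 0.1107; h–j: (339 + 37)/1500 = 0.2507.
Expected DCO frequency = 0.1107 × 0.2507 ≈ 0.02775; observed = 37/1500 ≈ 0.02467.
Coefficient of coincidence = 0.02467/0.02775 ≈ 0.89; interference = 1 − 0.89 = 0.11.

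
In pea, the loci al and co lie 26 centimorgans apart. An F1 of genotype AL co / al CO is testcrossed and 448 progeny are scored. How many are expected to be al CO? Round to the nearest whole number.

A map distance of 26 centimorgans corresponds to a recombination frequency of 0.260.
The F1 is AL co / al CO, so al CO is a parental gamete class with expected frequency (1 − r)/2 = 0.740/2 = 0.3700.
Expected number = 0.3700 × 448 = 165.76 ≈ 166.

166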